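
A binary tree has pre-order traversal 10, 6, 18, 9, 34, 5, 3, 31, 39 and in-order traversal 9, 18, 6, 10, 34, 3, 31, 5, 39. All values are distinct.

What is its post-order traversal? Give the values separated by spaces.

9 18 6 31 3 39 5 34 10

The first element of pre-order is the root; it splits in-order into left and right subtrees.
Root 10: left subtree has 3 nodes {9, 18, 6}, right has 5 {34, 3, 31, 5, 39}.
  Root 6: left subtree has 2 nodes {9, 18}, right has 0 { }.
    Root 18: left subtree has 1 node {9}, right has 0 { }.
  Root 34: left subtree has 0 nodes { }, right has 4 {3, 31, 5, 39}.
    Root 5: left subtree has 2 nodes {3, 31}, right has 1 {39}.
      Root 3: left subtree has 0 nodes { }, right has 1 {31}.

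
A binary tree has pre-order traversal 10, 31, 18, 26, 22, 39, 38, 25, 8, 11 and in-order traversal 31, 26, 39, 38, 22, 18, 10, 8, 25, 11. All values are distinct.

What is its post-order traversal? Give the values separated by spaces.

38 39 22 26 18 31 8 11 25 10

The first element of pre-order is the root; it splits in-order into left and right subtrees.
Root 10: left subtree has 6 nodes {31, 26, 39, 38, 22, 18}, right has 3 {8, 25, 11}.
  Root 31: left subtree has 0 nodes { }, right has 5 {26, 39, 38, 22, 18}.
    Root 18: left subtree has 4 nodes {26, 39, 38, 22}, right has 0 { }.
      Root 26: left subtree has 0 nodes { }, right has 3 {39, 38, 22}.
        Root 22: left subtree has 2 nodes {39, 38}, right has 0 { }.
          Root 39: left subtree has 0 nodes { }, right has 1 {38}.
  Root 25: left subtree has 1 node {8}, right has 1 {11}.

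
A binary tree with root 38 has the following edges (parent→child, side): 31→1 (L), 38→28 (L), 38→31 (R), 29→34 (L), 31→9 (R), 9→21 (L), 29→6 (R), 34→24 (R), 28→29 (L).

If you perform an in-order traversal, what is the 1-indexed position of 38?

6

In-order visits the left subtree, then the node, then the right subtree.
At 38: go left to 28.
  At 28: go left to 29.
    At 29: go left to 34.
      At 34: no left child.
      Visit 34.
      At 34: go right to 24.
        24 is a leaf — visit 24.
    Visit 29.
    At 29: go right to 6.
      6 is a leaf — visit 6.
  Visit 28.
  At 28: no right child.
Visit 38.
At 38: go right to 31.
  At 31: go left to 1.
    1 is a leaf — visit 1.
  Visit 31.
  At 31: go right to 9.
    At 9: go left to 21.
      21 is a leaf — visit 21.
    Visit 9.
    At 9: no right child.
Full in-order sequence: 34, 24, 29, 6, 28, 38, 1, 31, 21, 9.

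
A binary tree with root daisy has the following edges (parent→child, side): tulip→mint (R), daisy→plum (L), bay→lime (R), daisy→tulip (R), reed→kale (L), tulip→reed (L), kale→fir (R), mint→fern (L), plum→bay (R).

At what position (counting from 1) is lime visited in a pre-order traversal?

4

Pre-order visits the node, then its left subtree, then its right subtree.
Visit daisy.
At daisy: go left to plum.
  Visit plum.
  At plum: no left child.
  At plum: go right to bay.
    Visit bay.
    At bay: no left child.
    At bay: go right to lime.
      lime is a leaf — visit lime.
At daisy: go right to tulip.
  Visit tulip.
  At tulip: go left to reed.
    Visit reed.
    At reed: go left to kale.
      Visit kale.
      At kale: no left child.
      At kale: go right to fir.
        fir is a leaf — visit fir.
    At reed: no right child.
  At tulip: go right to mint.
    Visit mint.
    At mint: go left to fern.
      fern is a leaf — visit fern.
    At mint: no right child.
Full pre-order sequence: daisy, plum, bay, lime, tulip, reed, kale, fir, mint, fern.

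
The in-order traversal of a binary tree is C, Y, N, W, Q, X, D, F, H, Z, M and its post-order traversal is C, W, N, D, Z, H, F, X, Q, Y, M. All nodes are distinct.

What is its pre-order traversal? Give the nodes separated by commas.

The last element of post-order is the root; it splits in-order into left and right subtrees.
Root M: left subtree has 10 nodes {C, Y, N, W, Q, X, D, F, H, Z}, right has 0 { }.
  Root Y: left subtree has 1 node {C}, right has 8 {N, W, Q, X, D, F, H, Z}.
    Root Q: left subtree has 2 nodes {N, W}, right has 5 {X, D, F, H, Z}.
      Root N: left subtree has 0 nodes { }, right has 1 {W}.
      Root X: left subtree has 0 nodes { }, right has 4 {D, F, H, Z}.
        Root F: left subtree has 1 node {D}, right has 2 {H, Z}.
          Root H: left subtree has 0 nodes { }, right has 1 {Z}.

M, Y, C, Q, N, W, X, F, D, H, Z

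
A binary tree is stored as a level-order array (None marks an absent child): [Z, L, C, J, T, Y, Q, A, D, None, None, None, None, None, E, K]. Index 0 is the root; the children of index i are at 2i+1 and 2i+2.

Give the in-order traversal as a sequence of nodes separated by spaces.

In-order visits the left subtree, then the node, then the right subtree.
At Z: go left to L.
  At L: go left to J.
    At J: go left to A.
      At A: go left to K.
        K is a leaf — visit K.
      Visit A.
      At A: no right child.
    Visit J.
    At J: go right to D.
      D is a leaf — visit D.
  Visit L.
  At L: go right to T.
    T is a leaf — visit T.
Visit Z.
At Z: go right to C.
  At C: go left to Y.
    Y is a leaf — visit Y.
  Visit C.
  At C: go right to Q.
    At Q: no left child.
    Visit Q.
    At Q: go right to E.
      E is a leaf — visit E.

K A J D L T Z Y C Q E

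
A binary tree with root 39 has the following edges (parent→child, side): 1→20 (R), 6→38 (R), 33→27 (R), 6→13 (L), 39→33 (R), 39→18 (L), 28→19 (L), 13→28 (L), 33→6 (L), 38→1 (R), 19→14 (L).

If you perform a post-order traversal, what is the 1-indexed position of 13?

Post-order visits the left subtree, then the right subtree, then the node.
At 39: go left to 18.
  18 is a leaf — visit 18.
At 39: go right to 33.
  At 33: go left to 6.
    At 6: go left to 13.
      At 13: go left to 28.
        At 28: go left to 19.
          At 19: go left to 14.
            14 is a leaf — visit 14.
          At 19: no right child.
          Visit 19.
        At 28: no right child.
        Visit 28.
      At 13: no right child.
      Visit 13.
    At 6: go right to 38.
      At 38: no left child.
      At 38: go right to 1.
        At 1: no left child.
        At 1: go right to 20.
          20 is a leaf — visit 20.
        Visit 1.
      Visit 38.
    Visit 6.
  At 33: go right to 27.
    27 is a leaf — visit 27.
  Visit 33.
Visit 39.
Full post-order sequence: 18, 14, 19, 28, 13, 20, 1, 38, 6, 27, 33, 39.

5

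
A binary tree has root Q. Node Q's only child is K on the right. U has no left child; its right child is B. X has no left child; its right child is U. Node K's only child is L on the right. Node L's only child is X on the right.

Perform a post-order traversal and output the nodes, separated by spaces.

B U X L K Q

Post-order visits the left subtree, then the right subtree, then the node.
At Q: no left child.
At Q: go right to K.
  At K: no left child.
  At K: go right to L.
    At L: no left child.
    At L: go right to X.
      At X: no left child.
      At X: go right to U.
        At U: no left child.
        At U: go right to B.
          B is a leaf — visit B.
        Visit U.
      Visit X.
    Visit L.
  Visit K.
Visit Q.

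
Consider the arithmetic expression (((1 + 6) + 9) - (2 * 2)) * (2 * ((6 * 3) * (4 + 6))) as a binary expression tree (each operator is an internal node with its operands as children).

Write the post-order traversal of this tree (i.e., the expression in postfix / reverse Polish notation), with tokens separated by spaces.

Post-order on an expression tree gives postfix notation: for each operator, emit left operand, right operand, then the operator.

1 6 + 9 + 2 2 * - 2 6 3 * 4 6 + * * *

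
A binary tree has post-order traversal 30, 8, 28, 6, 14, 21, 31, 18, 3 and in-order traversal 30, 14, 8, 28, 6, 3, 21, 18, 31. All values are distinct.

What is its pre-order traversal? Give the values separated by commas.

The last element of post-order is the root; it splits in-order into left and right subtrees.
Root 3: left subtree has 5 nodes {30, 14, 8, 28, 6}, right has 3 {21, 18, 31}.
  Root 14: left subtree has 1 node {30}, right has 3 {8, 28, 6}.
    Root 6: left subtree has 2 nodes {8, 28}, right has 0 { }.
      Root 28: left subtree has 1 node {8}, right has 0 { }.
  Root 18: left subtree has 1 node {21}, right has 1 {31}.

3, 14, 30, 6, 28, 8, 18, 21, 31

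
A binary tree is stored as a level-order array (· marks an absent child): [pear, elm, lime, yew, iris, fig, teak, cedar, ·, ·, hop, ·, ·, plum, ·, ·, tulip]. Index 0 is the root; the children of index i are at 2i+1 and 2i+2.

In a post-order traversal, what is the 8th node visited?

Post-order visits the left subtree, then the right subtree, then the node.
At pear: go left to elm.
  At elm: go left to yew.
    At yew: go left to cedar.
      At cedar: no left child.
      At cedar: go right to tulip.
        tulip is a leaf — visit tulip.
      Visit cedar.
    At yew: no right child.
    Visit yew.
  At elm: go right to iris.
    At iris: no left child.
    At iris: go right to hop.
      hop is a leaf — visit hop.
    Visit iris.
  Visit elm.
At pear: go right to lime.
  At lime: go left to fig.
    fig is a leaf — visit fig.
  At lime: go right to teak.
    At teak: go left to plum.
      plum is a leaf — visit plum.
    At teak: no right child.
    Visit teak.
  Visit lime.
Visit pear.
Full post-order sequence: tulip, cedar, yew, hop, iris, elm, fig, plum, teak, lime, pear.

plum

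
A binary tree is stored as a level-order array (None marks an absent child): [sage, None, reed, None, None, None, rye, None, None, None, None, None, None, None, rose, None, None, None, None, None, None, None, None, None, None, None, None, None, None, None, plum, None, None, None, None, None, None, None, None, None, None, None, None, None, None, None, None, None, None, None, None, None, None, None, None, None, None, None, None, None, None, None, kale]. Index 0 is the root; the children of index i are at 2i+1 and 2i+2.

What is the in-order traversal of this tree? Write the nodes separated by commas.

In-order visits the left subtree, then the node, then the right subtree.
At sage: no left child.
Visit sage.
At sage: go right to reed.
  At reed: no left child.
  Visit reed.
  At reed: go right to rye.
    At rye: no left child.
    Visit rye.
    At rye: go right to rose.
      At rose: no left child.
      Visit rose.
      At rose: go right to plum.
        At plum: no left child.
        Visit plum.
        At plum: go right to kale.
          kale is a leaf — visit kale.

sage, reed, rye, rose, plum, kale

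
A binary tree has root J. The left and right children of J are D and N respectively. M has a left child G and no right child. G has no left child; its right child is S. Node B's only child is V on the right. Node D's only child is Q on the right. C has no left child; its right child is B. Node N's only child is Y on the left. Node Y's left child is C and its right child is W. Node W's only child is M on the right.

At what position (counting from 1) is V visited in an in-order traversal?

In-order visits the left subtree, then the node, then the right subtree.
At J: go left to D.
  At D: no left child.
  Visit D.
  At D: go right to Q.
    Q is a leaf — visit Q.
Visit J.
At J: go right to N.
  At N: go left to Y.
    At Y: go left to C.
      At C: no left child.
      Visit C.
      At C: go right to B.
        At B: no left child.
        Visit B.
        At B: go right to V.
          V is a leaf — visit V.
    Visit Y.
    At Y: go right to W.
      At W: no left child.
      Visit W.
      At W: go right to M.
        At M: go left to G.
          At G: no left child.
          Visit G.
          At G: go right to S.
            S is a leaf — visit S.
        Visit M.
        At M: no right child.
  Visit N.
  At N: no right child.
Full in-order sequence: D, Q, J, C, B, V, Y, W, G, S, M, N.

6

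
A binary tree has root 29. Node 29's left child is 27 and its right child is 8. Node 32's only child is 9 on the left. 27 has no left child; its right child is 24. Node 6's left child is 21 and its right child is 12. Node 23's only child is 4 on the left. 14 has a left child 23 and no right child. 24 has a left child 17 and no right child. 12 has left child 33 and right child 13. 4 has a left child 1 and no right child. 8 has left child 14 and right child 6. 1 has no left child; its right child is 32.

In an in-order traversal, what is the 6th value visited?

In-order visits the left subtree, then the node, then the right subtree.
At 29: go left to 27.
  At 27: no left child.
  Visit 27.
  At 27: go right to 24.
    At 24: go left to 17.
      17 is a leaf — visit 17.
    Visit 24.
    At 24: no right child.
Visit 29.
At 29: go right to 8.
  At 8: go left to 14.
    At 14: go left to 23.
      At 23: go left to 4.
        At 4: go left to 1.
          At 1: no left child.
          Visit 1.
          At 1: go right to 32.
            At 32: go left to 9.
              9 is a leaf — visit 9.
            Visit 32.
            At 32: no right child.
        Visit 4.
        At 4: no right child.
      Visit 23.
      At 23: no right child.
    Visit 14.
    At 14: no right child.
  Visit 8.
  At 8: go right to 6.
    At 6: go left to 21.
      21 is a leaf — visit 21.
    Visit 6.
    At 6: go right to 12.
      At 12: go left to 33.
        33 is a leaf — visit 33.
      Visit 12.
      At 12: go right to 13.
        13 is a leaf — visit 13.
Full in-order sequence: 27, 17, 24, 29, 1, 9, 32, 4, 23, 14, 8, 21, 6, 33, 12, 13.

9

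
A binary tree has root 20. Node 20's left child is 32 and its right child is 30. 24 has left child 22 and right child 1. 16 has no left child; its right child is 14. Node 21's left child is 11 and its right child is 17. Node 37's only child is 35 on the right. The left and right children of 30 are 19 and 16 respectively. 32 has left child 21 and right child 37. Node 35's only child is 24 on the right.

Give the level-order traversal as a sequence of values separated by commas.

Level-order visits nodes level by level from the root, left to right within each level.
Level 0: 20
Level 1: 32, 30
Level 2: 21, 37, 19, 16
Level 3: 11, 17, 35, 14
Level 4: 24
Level 5: 22, 1

20, 32, 30, 21, 37, 19, 16, 11, 17, 35, 14, 24, 22, 1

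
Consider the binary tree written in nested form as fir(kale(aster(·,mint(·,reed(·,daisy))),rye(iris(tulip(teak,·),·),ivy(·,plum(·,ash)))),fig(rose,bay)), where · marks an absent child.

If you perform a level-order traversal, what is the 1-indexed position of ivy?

Level-order visits nodes level by level from the root, left to right within each level.
Level 0: fir
Level 1: kale, fig
Level 2: aster, rye, rose, bay
Level 3: mint, iris, ivy
Level 4: reed, tulip, plum
Level 5: daisy, teak, ash
Full level-order sequence: fir, kale, fig, aster, rye, rose, bay, mint, iris, ivy, reed, tulip, plum, daisy, teak, ash.

10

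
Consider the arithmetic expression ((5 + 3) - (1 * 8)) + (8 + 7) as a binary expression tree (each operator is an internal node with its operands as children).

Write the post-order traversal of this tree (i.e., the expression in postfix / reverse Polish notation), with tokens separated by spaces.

Post-order on an expression tree gives postfix notation: for each operator, emit left operand, right operand, then the operator.

5 3 + 1 8 * - 8 7 + +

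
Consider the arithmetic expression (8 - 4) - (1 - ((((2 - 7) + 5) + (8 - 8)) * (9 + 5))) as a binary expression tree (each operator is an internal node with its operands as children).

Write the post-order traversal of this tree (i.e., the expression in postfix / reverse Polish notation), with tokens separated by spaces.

Post-order on an expression tree gives postfix notation: for each operator, emit left operand, right operand, then the operator.

8 4 - 1 2 7 - 5 + 8 8 - + 9 5 + * - -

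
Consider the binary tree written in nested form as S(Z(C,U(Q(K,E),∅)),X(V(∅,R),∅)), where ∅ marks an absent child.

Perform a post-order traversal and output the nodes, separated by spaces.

C K E Q U Z R V X S

Post-order visits the left subtree, then the right subtree, then the node.
At S: go left to Z.
  At Z: go left to C.
    C is a leaf — visit C.
  At Z: go right to U.
    At U: go left to Q.
      At Q: go left to K.
        K is a leaf — visit K.
      At Q: go right to E.
        E is a leaf — visit E.
      Visit Q.
    At U: no right child.
    Visit U.
  Visit Z.
At S: go right to X.
  At X: go left to V.
    At V: no left child.
    At V: go right to R.
      R is a leaf — visit R.
    Visit V.
  At X: no right child.
  Visit X.
Visit S.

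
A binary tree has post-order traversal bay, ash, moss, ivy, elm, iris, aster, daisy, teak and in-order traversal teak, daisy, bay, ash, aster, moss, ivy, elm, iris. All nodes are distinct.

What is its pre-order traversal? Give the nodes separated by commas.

The last element of post-order is the root; it splits in-order into left and right subtrees.
Root teak: left subtree has 0 nodes { }, right has 8 {daisy, bay, ash, aster, moss, ivy, elm, iris}.
  Root daisy: left subtree has 0 nodes { }, right has 7 {bay, ash, aster, moss, ivy, elm, iris}.
    Root aster: left subtree has 2 nodes {bay, ash}, right has 4 {moss, ivy, elm, iris}.
      Root ash: left subtree has 1 node {bay}, right has 0 { }.
      Root iris: left subtree has 3 nodes {moss, ivy, elm}, right has 0 { }.
        Root elm: left subtree has 2 nodes {moss, ivy}, right has 0 { }.
          Root ivy: left subtree has 1 node {moss}, right has 0 { }.

teak, daisy, aster, ash, bay, iris, elm, ivy, moss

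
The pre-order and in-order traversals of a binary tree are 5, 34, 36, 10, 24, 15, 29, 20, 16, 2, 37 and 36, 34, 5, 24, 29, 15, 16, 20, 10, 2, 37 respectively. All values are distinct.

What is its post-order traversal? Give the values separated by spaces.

The first element of pre-order is the root; it splits in-order into left and right subtrees.
Root 5: left subtree has 2 nodes {36, 34}, right has 8 {24, 29, 15, 16, 20, 10, 2, 37}.
  Root 34: left subtree has 1 node {36}, right has 0 { }.
  Root 10: left subtree has 5 nodes {24, 29, 15, 16, 20}, right has 2 {2, 37}.
    Root 24: left subtree has 0 nodes { }, right has 4 {29, 15, 16, 20}.
      Root 15: left subtree has 1 node {29}, right has 2 {16, 20}.
        Root 20: left subtree has 1 node {16}, right has 0 { }.
    Root 2: left subtree has 0 nodes { }, right has 1 {37}.

36 34 29 16 20 15 24 37 2 10 5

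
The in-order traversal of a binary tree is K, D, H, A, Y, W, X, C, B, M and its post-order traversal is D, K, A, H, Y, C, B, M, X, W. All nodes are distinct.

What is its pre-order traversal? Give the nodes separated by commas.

The last element of post-order is the root; it splits in-order into left and right subtrees.
Root W: left subtree has 5 nodes {K, D, H, A, Y}, right has 4 {X, C, B, M}.
  Root Y: left subtree has 4 nodes {K, D, H, A}, right has 0 { }.
    Root H: left subtree has 2 nodes {K, D}, right has 1 {A}.
      Root K: left subtree has 0 nodes { }, right has 1 {D}.
  Root X: left subtree has 0 nodes { }, right has 3 {C, B, M}.
    Root M: left subtree has 2 nodes {C, B}, right has 0 { }.
      Root B: left subtree has 1 node {C}, right has 0 { }.

W, Y, H, K, D, A, X, M, B, C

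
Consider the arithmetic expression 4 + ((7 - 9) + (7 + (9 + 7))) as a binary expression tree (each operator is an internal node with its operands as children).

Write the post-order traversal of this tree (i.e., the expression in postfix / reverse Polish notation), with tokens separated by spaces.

4 7 9 - 7 9 7 + + + +

Post-order on an expression tree gives postfix notation: for each operator, emit left operand, right operand, then the operator.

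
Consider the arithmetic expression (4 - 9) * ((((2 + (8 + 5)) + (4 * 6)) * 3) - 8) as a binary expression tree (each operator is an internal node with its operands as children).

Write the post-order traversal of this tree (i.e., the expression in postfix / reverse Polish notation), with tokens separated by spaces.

4 9 - 2 8 5 + + 4 6 * + 3 * 8 - *

Post-order on an expression tree gives postfix notation: for each operator, emit left operand, right operand, then the operator.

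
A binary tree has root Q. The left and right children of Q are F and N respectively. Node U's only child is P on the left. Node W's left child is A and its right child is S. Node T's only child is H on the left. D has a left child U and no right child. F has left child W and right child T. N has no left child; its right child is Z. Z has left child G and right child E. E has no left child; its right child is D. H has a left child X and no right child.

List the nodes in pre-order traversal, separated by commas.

Q, F, W, A, S, T, H, X, N, Z, G, E, D, U, P

Pre-order visits the node, then its left subtree, then its right subtree.
Visit Q.
At Q: go left to F.
  Visit F.
  At F: go left to W.
    Visit W.
    At W: go left to A.
      A is a leaf — visit A.
    At W: go right to S.
      S is a leaf — visit S.
  At F: go right to T.
    Visit T.
    At T: go left to H.
      Visit H.
      At H: go left to X.
        X is a leaf — visit X.
      At H: no right child.
    At T: no right child.
At Q: go right to N.
  Visit N.
  At N: no left child.
  At N: go right to Z.
    Visit Z.
    At Z: go left to G.
      G is a leaf — visit G.
    At Z: go right to E.
      Visit E.
      At E: no left child.
      At E: go right to D.
        Visit D.
        At D: go left to U.
          Visit U.
          At U: go left to P.
            P is a leaf — visit P.
          At U: no right child.
        At D: no right child.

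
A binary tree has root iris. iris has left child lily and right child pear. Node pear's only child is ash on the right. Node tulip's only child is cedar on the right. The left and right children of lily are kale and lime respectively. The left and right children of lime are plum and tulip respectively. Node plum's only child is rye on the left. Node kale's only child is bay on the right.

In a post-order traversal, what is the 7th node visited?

lime

Post-order visits the left subtree, then the right subtree, then the node.
At iris: go left to lily.
  At lily: go left to kale.
    At kale: no left child.
    At kale: go right to bay.
      bay is a leaf — visit bay.
    Visit kale.
  At lily: go right to lime.
    At lime: go left to plum.
      At plum: go left to rye.
        rye is a leaf — visit rye.
      At plum: no right child.
      Visit plum.
    At lime: go right to tulip.
      At tulip: no left child.
      At tulip: go right to cedar.
        cedar is a leaf — visit cedar.
      Visit tulip.
    Visit lime.
  Visit lily.
At iris: go right to pear.
  At pear: no left child.
  At pear: go right to ash.
    ash is a leaf — visit ash.
  Visit pear.
Visit iris.
Full post-order sequence: bay, kale, rye, plum, cedar, tulip, lime, lily, ash, pear, iris.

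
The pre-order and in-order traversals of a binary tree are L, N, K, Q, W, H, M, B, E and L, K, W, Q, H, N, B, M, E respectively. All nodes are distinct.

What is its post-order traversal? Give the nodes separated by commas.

The first element of pre-order is the root; it splits in-order into left and right subtrees.
Root L: left subtree has 0 nodes { }, right has 8 {K, W, Q, H, N, B, M, E}.
  Root N: left subtree has 4 nodes {K, W, Q, H}, right has 3 {B, M, E}.
    Root K: left subtree has 0 nodes { }, right has 3 {W, Q, H}.
      Root Q: left subtree has 1 node {W}, right has 1 {H}.
    Root M: left subtree has 1 node {B}, right has 1 {E}.

W, H, Q, K, B, E, M, N, L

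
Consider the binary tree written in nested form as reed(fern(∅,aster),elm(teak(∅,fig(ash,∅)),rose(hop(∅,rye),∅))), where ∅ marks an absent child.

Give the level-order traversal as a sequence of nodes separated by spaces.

Level-order visits nodes level by level from the root, left to right within each level.
Level 0: reed
Level 1: fern, elm
Level 2: aster, teak, rose
Level 3: fig, hop
Level 4: ash, rye

reed fern elm aster teak rose fig hop ash rye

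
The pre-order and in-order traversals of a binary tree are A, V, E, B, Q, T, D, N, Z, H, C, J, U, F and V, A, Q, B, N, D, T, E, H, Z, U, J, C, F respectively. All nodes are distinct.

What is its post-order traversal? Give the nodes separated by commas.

V, Q, N, D, T, B, H, U, J, F, C, Z, E, A

The first element of pre-order is the root; it splits in-order into left and right subtrees.
Root A: left subtree has 1 node {V}, right has 12 {Q, B, N, D, T, E, H, Z, U, J, C, F}.
  Root E: left subtree has 5 nodes {Q, B, N, D, T}, right has 6 {H, Z, U, J, C, F}.
    Root B: left subtree has 1 node {Q}, right has 3 {N, D, T}.
      Root T: left subtree has 2 nodes {N, D}, right has 0 { }.
        Root D: left subtree has 1 node {N}, right has 0 { }.
    Root Z: left subtree has 1 node {H}, right has 4 {U, J, C, F}.
      Root C: left subtree has 2 nodes {U, J}, right has 1 {F}.
        Root J: left subtree has 1 node {U}, right has 0 { }.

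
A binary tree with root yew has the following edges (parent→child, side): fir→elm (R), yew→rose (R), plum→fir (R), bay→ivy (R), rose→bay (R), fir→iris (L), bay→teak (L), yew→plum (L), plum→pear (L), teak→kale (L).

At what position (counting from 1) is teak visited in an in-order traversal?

9

In-order visits the left subtree, then the node, then the right subtree.
At yew: go left to plum.
  At plum: go left to pear.
    pear is a leaf — visit pear.
  Visit plum.
  At plum: go right to fir.
    At fir: go left to iris.
      iris is a leaf — visit iris.
    Visit fir.
    At fir: go right to elm.
      elm is a leaf — visit elm.
Visit yew.
At yew: go right to rose.
  At rose: no left child.
  Visit rose.
  At rose: go right to bay.
    At bay: go left to teak.
      At teak: go left to kale.
        kale is a leaf — visit kale.
      Visit teak.
      At teak: no right child.
    Visit bay.
    At bay: go right to ivy.
      ivy is a leaf — visit ivy.
Full in-order sequence: pear, plum, iris, fir, elm, yew, rose, kale, teak, bay, ivy.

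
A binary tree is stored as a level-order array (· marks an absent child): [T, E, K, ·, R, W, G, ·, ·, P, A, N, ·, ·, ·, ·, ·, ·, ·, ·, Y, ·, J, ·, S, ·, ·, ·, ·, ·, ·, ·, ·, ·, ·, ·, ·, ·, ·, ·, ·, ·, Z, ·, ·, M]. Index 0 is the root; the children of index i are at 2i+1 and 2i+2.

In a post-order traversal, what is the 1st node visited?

Post-order visits the left subtree, then the right subtree, then the node.
At T: go left to E.
  At E: no left child.
  At E: go right to R.
    At R: go left to P.
      At P: no left child.
      At P: go right to Y.
        At Y: no left child.
        At Y: go right to Z.
          Z is a leaf — visit Z.
        Visit Y.
      Visit P.
    At R: go right to A.
      At A: no left child.
      At A: go right to J.
        At J: go left to M.
          M is a leaf — visit M.
        At J: no right child.
        Visit J.
      Visit A.
    Visit R.
  Visit E.
At T: go right to K.
  At K: go left to W.
    At W: go left to N.
      At N: no left child.
      At N: go right to S.
        S is a leaf — visit S.
      Visit N.
    At W: no right child.
    Visit W.
  At K: go right to G.
    G is a leaf — visit G.
  Visit K.
Visit T.
Full post-order sequence: Z, Y, P, M, J, A, R, E, S, N, W, G, K, T.

Z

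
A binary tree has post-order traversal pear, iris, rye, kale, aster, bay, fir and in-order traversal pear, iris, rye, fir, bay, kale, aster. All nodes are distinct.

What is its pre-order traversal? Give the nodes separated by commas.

fir, rye, iris, pear, bay, aster, kale

The last element of post-order is the root; it splits in-order into left and right subtrees.
Root fir: left subtree has 3 nodes {pear, iris, rye}, right has 3 {bay, kale, aster}.
  Root rye: left subtree has 2 nodes {pear, iris}, right has 0 { }.
    Root iris: left subtree has 1 node {pear}, right has 0 { }.
  Root bay: left subtree has 0 nodes { }, right has 2 {kale, aster}.
    Root aster: left subtree has 1 node {kale}, right has 0 { }.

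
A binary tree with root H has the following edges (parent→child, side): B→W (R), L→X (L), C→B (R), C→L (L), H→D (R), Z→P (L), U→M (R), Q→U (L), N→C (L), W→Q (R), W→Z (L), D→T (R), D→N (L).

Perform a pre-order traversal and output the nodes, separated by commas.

Pre-order visits the node, then its left subtree, then its right subtree.
Visit H.
At H: no left child.
At H: go right to D.
  Visit D.
  At D: go left to N.
    Visit N.
    At N: go left to C.
      Visit C.
      At C: go left to L.
        Visit L.
        At L: go left to X.
          X is a leaf — visit X.
        At L: no right child.
      At C: go right to B.
        Visit B.
        At B: no left child.
        At B: go right to W.
          Visit W.
          At W: go left to Z.
            Visit Z.
            At Z: go left to P.
              P is a leaf — visit P.
            At Z: no right child.
          At W: go right to Q.
            Visit Q.
            At Q: go left to U.
              Visit U.
              At U: no left child.
              At U: go right to M.
                M is a leaf — visit M.
            At Q: no right child.
    At N: no right child.
  At D: go right to T.
    T is a leaf — visit T.

H, D, N, C, L, X, B, W, Z, P, Q, U, M, T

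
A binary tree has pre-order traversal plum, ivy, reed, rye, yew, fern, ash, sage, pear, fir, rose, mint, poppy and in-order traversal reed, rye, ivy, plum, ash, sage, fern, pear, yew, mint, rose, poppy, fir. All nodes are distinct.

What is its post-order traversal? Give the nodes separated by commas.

rye, reed, ivy, sage, ash, pear, fern, mint, poppy, rose, fir, yew, plum

The first element of pre-order is the root; it splits in-order into left and right subtrees.
Root plum: left subtree has 3 nodes {reed, rye, ivy}, right has 9 {ash, sage, fern, pear, yew, mint, rose, poppy, fir}.
  Root ivy: left subtree has 2 nodes {reed, rye}, right has 0 { }.
    Root reed: left subtree has 0 nodes { }, right has 1 {rye}.
  Root yew: left subtree has 4 nodes {ash, sage, fern, pear}, right has 4 {mint, rose, poppy, fir}.
    Root fern: left subtree has 2 nodes {ash, sage}, right has 1 {pear}.
      Root ash: left subtree has 0 nodes { }, right has 1 {sage}.
    Root fir: left subtree has 3 nodes {mint, rose, poppy}, right has 0 { }.
      Root rose: left subtree has 1 node {mint}, right has 1 {poppy}.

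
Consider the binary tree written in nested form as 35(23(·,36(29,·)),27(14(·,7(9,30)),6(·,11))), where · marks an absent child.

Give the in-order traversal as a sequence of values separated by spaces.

In-order visits the left subtree, then the node, then the right subtree.
At 35: go left to 23.
  At 23: no left child.
  Visit 23.
  At 23: go right to 36.
    At 36: go left to 29.
      29 is a leaf — visit 29.
    Visit 36.
    At 36: no right child.
Visit 35.
At 35: go right to 27.
  At 27: go left to 14.
    At 14: no left child.
    Visit 14.
    At 14: go right to 7.
      At 7: go left to 9.
        9 is a leaf — visit 9.
      Visit 7.
      At 7: go right to 30.
        30 is a leaf — visit 30.
  Visit 27.
  At 27: go right to 6.
    At 6: no left child.
    Visit 6.
    At 6: go right to 11.
      11 is a leaf — visit 11.

23 29 36 35 14 9 7 30 27 6 11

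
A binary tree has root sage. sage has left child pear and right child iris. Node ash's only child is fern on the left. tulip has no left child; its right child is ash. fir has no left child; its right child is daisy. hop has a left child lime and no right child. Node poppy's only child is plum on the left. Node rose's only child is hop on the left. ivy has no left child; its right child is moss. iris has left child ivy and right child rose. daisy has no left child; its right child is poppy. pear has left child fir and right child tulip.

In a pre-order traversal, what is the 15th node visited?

lime

Pre-order visits the node, then its left subtree, then its right subtree.
Visit sage.
At sage: go left to pear.
  Visit pear.
  At pear: go left to fir.
    Visit fir.
    At fir: no left child.
    At fir: go right to daisy.
      Visit daisy.
      At daisy: no left child.
      At daisy: go right to poppy.
        Visit poppy.
        At poppy: go left to plum.
          plum is a leaf — visit plum.
        At poppy: no right child.
  At pear: go right to tulip.
    Visit tulip.
    At tulip: no left child.
    At tulip: go right to ash.
      Visit ash.
      At ash: go left to fern.
        fern is a leaf — visit fern.
      At ash: no right child.
At sage: go right to iris.
  Visit iris.
  At iris: go left to ivy.
    Visit ivy.
    At ivy: no left child.
    At ivy: go right to moss.
      moss is a leaf — visit moss.
  At iris: go right to rose.
    Visit rose.
    At rose: go left to hop.
      Visit hop.
      At hop: go left to lime.
        lime is a leaf — visit lime.
      At hop: no right child.
    At rose: no right child.
Full pre-order sequence: sage, pear, fir, daisy, poppy, plum, tulip, ash, fern, iris, ivy, moss, rose, hop, lime.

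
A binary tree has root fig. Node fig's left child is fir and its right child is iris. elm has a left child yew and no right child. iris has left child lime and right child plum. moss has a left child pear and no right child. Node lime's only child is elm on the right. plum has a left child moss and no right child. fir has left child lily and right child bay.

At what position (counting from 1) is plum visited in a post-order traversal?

Post-order visits the left subtree, then the right subtree, then the node.
At fig: go left to fir.
  At fir: go left to lily.
    lily is a leaf — visit lily.
  At fir: go right to bay.
    bay is a leaf — visit bay.
  Visit fir.
At fig: go right to iris.
  At iris: go left to lime.
    At lime: no left child.
    At lime: go right to elm.
      At elm: go left to yew.
        yew is a leaf — visit yew.
      At elm: no right child.
      Visit elm.
    Visit lime.
  At iris: go right to plum.
    At plum: go left to moss.
      At moss: go left to pear.
        pear is a leaf — visit pear.
      At moss: no right child.
      Visit moss.
    At plum: no right child.
    Visit plum.
  Visit iris.
Visit fig.
Full post-order sequence: lily, bay, fir, yew, elm, lime, pear, moss, plum, iris, fig.

9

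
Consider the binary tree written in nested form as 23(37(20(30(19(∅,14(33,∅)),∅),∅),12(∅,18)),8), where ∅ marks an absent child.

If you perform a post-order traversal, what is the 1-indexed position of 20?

Post-order visits the left subtree, then the right subtree, then the node.
At 23: go left to 37.
  At 37: go left to 20.
    At 20: go left to 30.
      At 30: go left to 19.
        At 19: no left child.
        At 19: go right to 14.
          At 14: go left to 33.
            33 is a leaf — visit 33.
          At 14: no right child.
          Visit 14.
        Visit 19.
      At 30: no right child.
      Visit 30.
    At 20: no right child.
    Visit 20.
  At 37: go right to 12.
    At 12: no left child.
    At 12: go right to 18.
      18 is a leaf — visit 18.
    Visit 12.
  Visit 37.
At 23: go right to 8.
  8 is a leaf — visit 8.
Visit 23.
Full post-order sequence: 33, 14, 19, 30, 20, 18, 12, 37, 8, 23.

5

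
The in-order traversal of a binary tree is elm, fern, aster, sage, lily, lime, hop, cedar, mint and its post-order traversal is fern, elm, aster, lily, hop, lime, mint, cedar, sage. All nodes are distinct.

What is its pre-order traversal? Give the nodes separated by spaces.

The last element of post-order is the root; it splits in-order into left and right subtrees.
Root sage: left subtree has 3 nodes {elm, fern, aster}, right has 5 {lily, lime, hop, cedar, mint}.
  Root aster: left subtree has 2 nodes {elm, fern}, right has 0 { }.
    Root elm: left subtree has 0 nodes { }, right has 1 {fern}.
  Root cedar: left subtree has 3 nodes {lily, lime, hop}, right has 1 {mint}.
    Root lime: left subtree has 1 node {lily}, right has 1 {hop}.

sage aster elm fern cedar lime lily hop mint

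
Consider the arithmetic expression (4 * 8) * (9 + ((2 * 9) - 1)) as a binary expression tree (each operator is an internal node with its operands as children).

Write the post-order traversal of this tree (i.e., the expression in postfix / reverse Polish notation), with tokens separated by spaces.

4 8 * 9 2 9 * 1 - + *

Post-order on an expression tree gives postfix notation: for each operator, emit left operand, right operand, then the operator.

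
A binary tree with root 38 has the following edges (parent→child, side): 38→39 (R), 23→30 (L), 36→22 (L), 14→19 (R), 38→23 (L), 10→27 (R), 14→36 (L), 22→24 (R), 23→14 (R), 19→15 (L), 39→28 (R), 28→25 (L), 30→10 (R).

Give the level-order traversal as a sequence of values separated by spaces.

Level-order visits nodes level by level from the root, left to right within each level.
Level 0: 38
Level 1: 23, 39
Level 2: 30, 14, 28
Level 3: 10, 36, 19, 25
Level 4: 27, 22, 15
Level 5: 24

38 23 39 30 14 28 10 36 19 25 27 22 15 24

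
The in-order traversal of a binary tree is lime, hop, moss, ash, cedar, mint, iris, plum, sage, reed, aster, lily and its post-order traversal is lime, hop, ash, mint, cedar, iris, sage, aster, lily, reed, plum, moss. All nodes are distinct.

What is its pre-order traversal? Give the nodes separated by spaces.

moss hop lime plum iris cedar ash mint reed sage lily aster

The last element of post-order is the root; it splits in-order into left and right subtrees.
Root moss: left subtree has 2 nodes {lime, hop}, right has 9 {ash, cedar, mint, iris, plum, sage, reed, aster, lily}.
  Root hop: left subtree has 1 node {lime}, right has 0 { }.
  Root plum: left subtree has 4 nodes {ash, cedar, mint, iris}, right has 4 {sage, reed, aster, lily}.
    Root iris: left subtree has 3 nodes {ash, cedar, mint}, right has 0 { }.
      Root cedar: left subtree has 1 node {ash}, right has 1 {mint}.
    Root reed: left subtree has 1 node {sage}, right has 2 {aster, lily}.
      Root lily: left subtree has 1 node {aster}, right has 0 { }.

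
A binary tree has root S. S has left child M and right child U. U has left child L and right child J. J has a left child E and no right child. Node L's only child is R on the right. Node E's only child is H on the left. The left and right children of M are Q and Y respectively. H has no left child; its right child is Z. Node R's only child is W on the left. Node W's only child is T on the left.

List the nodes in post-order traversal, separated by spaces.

Post-order visits the left subtree, then the right subtree, then the node.
At S: go left to M.
  At M: go left to Q.
    Q is a leaf — visit Q.
  At M: go right to Y.
    Y is a leaf — visit Y.
  Visit M.
At S: go right to U.
  At U: go left to L.
    At L: no left child.
    At L: go right to R.
      At R: go left to W.
        At W: go left to T.
          T is a leaf — visit T.
        At W: no right child.
        Visit W.
      At R: no right child.
      Visit R.
    Visit L.
  At U: go right to J.
    At J: go left to E.
      At E: go left to H.
        At H: no left child.
        At H: go right to Z.
          Z is a leaf — visit Z.
        Visit H.
      At E: no right child.
      Visit E.
    At J: no right child.
    Visit J.
  Visit U.
Visit S.

Q Y M T W R L Z H E J U S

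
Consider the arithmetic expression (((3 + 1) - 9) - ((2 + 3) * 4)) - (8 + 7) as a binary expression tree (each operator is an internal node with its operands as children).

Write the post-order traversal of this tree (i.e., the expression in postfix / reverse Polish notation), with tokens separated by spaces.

3 1 + 9 - 2 3 + 4 * - 8 7 + -

Post-order on an expression tree gives postfix notation: for each operator, emit left operand, right operand, then the operator.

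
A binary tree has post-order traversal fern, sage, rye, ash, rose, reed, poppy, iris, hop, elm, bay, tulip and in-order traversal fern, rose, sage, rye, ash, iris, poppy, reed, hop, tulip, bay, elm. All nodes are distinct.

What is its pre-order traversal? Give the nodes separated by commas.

tulip, hop, iris, rose, fern, ash, rye, sage, poppy, reed, bay, elm

The last element of post-order is the root; it splits in-order into left and right subtrees.
Root tulip: left subtree has 9 nodes {fern, rose, sage, rye, ash, iris, poppy, reed, hop}, right has 2 {bay, elm}.
  Root hop: left subtree has 8 nodes {fern, rose, sage, rye, ash, iris, poppy, reed}, right has 0 { }.
    Root iris: left subtree has 5 nodes {fern, rose, sage, rye, ash}, right has 2 {poppy, reed}.
      Root rose: left subtree has 1 node {fern}, right has 3 {sage, rye, ash}.
        Root ash: left subtree has 2 nodes {sage, rye}, right has 0 { }.
          Root rye: left subtree has 1 node {sage}, right has 0 { }.
      Root poppy: left subtree has 0 nodes { }, right has 1 {reed}.
  Root bay: left subtree has 0 nodes { }, right has 1 {elm}.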